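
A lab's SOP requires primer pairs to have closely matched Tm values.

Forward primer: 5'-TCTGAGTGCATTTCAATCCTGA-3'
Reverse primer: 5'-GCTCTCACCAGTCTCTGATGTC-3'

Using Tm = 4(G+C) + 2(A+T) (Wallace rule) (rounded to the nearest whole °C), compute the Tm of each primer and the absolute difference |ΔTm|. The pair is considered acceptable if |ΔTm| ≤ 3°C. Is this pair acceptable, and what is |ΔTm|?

|ΔTm| = 6°C; the pair is not acceptable.

Forward: A=5 T=8 G=4 C=5 → Tm = 2·13 + 4·9 = 62°C.
Reverse: A=3 T=7 G=4 C=8 → Tm = 2·10 + 4·12 = 68°C.
|ΔTm| = |62 − 68| = 6°C, > 3°C.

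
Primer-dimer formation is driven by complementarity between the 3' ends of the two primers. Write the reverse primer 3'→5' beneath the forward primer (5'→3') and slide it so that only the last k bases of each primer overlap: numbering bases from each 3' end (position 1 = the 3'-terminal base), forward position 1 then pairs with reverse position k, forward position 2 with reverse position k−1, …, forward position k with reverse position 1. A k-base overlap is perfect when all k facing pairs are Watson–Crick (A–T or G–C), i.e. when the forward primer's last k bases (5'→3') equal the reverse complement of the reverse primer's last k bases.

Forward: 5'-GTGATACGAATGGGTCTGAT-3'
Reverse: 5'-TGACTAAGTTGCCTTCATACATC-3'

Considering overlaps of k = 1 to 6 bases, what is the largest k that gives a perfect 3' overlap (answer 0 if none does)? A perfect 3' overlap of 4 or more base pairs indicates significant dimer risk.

Last 6 bases (5'→3') — forward …TCTGAT, reverse …TACATC.
Reverse complement of the reverse primer's last 6 bases: GATGTA; its first k bases are the reverse complement of the reverse primer's last k bases, so a perfect k-base overlap needs the forward primer's last k bases to equal them.
Comparing (forward last k vs required): k=1: T vs G ✗; k=2: AT vs GA ✗; k=3: GAT vs GAT ✓; k=4: TGAT vs GATG ✗; k=5: CTGAT vs GATGT ✗; k=6: TCTGAT vs GATGTA ✗.
Only k = 3 is perfect, so the longest perfect 3' overlap is 3.

Longest perfect overlap: 3 complementary base pairs; below the dimer-risk threshold (threshold 4).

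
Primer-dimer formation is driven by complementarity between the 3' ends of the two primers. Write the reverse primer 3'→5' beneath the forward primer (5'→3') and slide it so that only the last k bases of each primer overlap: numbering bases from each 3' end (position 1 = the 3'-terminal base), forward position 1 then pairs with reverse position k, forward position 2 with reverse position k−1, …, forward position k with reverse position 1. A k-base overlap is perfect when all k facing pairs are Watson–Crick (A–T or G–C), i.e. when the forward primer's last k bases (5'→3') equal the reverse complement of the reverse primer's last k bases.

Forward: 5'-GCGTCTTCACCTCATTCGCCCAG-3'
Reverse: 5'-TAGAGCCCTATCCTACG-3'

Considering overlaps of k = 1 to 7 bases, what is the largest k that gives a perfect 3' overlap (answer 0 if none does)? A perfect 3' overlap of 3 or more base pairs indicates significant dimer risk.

Last 7 bases (5'→3') — forward …CGCCCAG, reverse …TCCTACG.
Reverse complement of the reverse primer's last 7 bases: CGTAGGA; its first k bases are the reverse complement of the reverse primer's last k bases, so a perfect k-base overlap needs the forward primer's last k bases to equal them.
Comparing (forward last k vs required): k=1: G vs C ✗; k=2: AG vs CG ✗; k=3: CAG vs CGT ✗; k=4: CCAG vs CGTA ✗; k=5: CCCAG vs CGTAG ✗; k=6: GCCCAG vs CGTAGG ✗; k=7: CGCCCAG vs CGTAGGA ✗.
No overlap length from 1 to 7 is perfect, so the longest perfect 3' overlap is 0.

Longest perfect overlap: 0 complementary base pairs; below the dimer-risk threshold (threshold 3).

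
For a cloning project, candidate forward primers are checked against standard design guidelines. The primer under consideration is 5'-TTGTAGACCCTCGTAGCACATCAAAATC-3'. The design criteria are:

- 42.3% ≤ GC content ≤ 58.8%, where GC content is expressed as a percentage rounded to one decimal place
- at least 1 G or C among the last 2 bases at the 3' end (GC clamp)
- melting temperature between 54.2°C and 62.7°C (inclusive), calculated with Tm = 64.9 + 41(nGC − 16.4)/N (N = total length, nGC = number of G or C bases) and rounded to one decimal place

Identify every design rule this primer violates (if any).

Meets all criteria.

Base counts: A=9, T=7, G=4, C=8 (length 28).
GC content: GC 12/28 = 42.9% ✓
GC clamp: 3' end TC has 1 G/C ✓
Tm: Tm = 64.9 + 41·(12 − 16.4)/28 = 58.5°C ✓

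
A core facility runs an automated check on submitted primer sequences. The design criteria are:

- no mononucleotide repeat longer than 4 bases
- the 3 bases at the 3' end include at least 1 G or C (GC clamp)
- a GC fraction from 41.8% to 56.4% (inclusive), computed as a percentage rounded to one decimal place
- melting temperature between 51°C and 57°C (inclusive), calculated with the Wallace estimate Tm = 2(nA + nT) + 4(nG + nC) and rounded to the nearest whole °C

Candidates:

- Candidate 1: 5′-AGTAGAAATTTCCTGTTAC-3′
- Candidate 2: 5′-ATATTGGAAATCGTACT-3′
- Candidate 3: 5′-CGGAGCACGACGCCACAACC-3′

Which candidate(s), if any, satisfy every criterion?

None of the candidates satisfy all criteria.

Candidate 1 (19 nt, A=6 T=7 G=3 C=3): longest run = 3 ✓; 3' end TAC has 1 G/C ✓; GC 6/19 = 31.6%, outside 41.8–56.4% ✗; Tm = 2·13 + 4·6 = 50°C, outside 51–57°C ✗ — fails.
Candidate 2 (17 nt, A=6 T=6 G=3 C=2): longest run = 3 ✓; 3' end ACT has 1 G/C ✓; GC 5/17 = 29.4%, outside 41.8–56.4% ✗; Tm = 2·12 + 4·5 = 44°C, outside 51–57°C ✗ — fails.
Candidate 3 (20 nt, A=6 T=0 G=5 C=9): longest run = 2 ✓; 3' end ACC has 2 G/C ✓; GC 14/20 = 70.0%, outside 41.8–56.4% ✗; Tm = 2·6 + 4·14 = 68°C, outside 51–57°C ✗ — fails.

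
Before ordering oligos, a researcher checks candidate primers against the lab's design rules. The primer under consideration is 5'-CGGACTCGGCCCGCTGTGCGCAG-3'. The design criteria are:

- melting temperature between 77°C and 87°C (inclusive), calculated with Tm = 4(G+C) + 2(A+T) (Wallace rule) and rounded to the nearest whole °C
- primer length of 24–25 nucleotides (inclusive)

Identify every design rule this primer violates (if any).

Fails: length.

Base counts: A=2, T=3, G=9, C=9 (length 23).
Tm: Tm = 2·5 + 4·18 = 82°C ✓
length: length 23, outside 24–25 ✗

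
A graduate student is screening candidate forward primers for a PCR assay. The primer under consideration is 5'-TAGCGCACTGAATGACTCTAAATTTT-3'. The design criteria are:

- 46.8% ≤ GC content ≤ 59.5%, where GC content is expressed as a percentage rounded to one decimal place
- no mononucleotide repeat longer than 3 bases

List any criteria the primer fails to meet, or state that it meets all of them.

Fails: GC content, homopolymer run.

Base counts: A=8, T=9, G=4, C=5 (length 26).
GC content: GC 9/26 = 34.6%, outside 46.8–59.5% ✗
homopolymer run: longest run = 4, exceeds 3 ✗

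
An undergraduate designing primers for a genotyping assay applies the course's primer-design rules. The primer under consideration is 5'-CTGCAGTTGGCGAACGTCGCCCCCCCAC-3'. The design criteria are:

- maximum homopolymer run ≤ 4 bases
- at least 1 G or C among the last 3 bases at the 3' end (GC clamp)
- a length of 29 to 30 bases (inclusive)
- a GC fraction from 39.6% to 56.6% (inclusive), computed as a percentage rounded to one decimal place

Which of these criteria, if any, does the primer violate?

Base counts: A=4, T=4, G=7, C=13 (length 28).
homopolymer run: longest run = 7, exceeds 4 ✗
GC clamp: 3' end CAC has 2 G/C ✓
length: length 28, outside 29–30 ✗
GC content: GC 20/28 = 71.4%, outside 39.6–56.6% ✗

Fails: homopolymer run, length, GC content.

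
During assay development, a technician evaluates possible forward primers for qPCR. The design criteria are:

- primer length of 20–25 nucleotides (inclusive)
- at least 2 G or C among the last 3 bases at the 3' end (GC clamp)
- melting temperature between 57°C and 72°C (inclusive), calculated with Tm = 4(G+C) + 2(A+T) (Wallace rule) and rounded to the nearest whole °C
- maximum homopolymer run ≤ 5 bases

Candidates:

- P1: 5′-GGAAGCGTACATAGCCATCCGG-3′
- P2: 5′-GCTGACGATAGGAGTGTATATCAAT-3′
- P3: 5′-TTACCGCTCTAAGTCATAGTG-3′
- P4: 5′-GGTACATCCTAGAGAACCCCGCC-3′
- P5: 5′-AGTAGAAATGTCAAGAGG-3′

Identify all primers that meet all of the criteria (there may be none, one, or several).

P1 and P3.

P1 (22 nt, A=6 T=3 G=7 C=6): length 22 ✓; 3' end CGG has 3 G/C ✓; Tm = 2·9 + 4·13 = 70°C ✓; longest run = 2 ✓ — passes.
P2 (25 nt, A=8 T=7 G=7 C=3): length 25 ✓; 3' end AAT has 0 G/C, need ≥2 ✗; Tm = 2·15 + 4·10 = 70°C ✓; longest run = 2 ✓ — fails.
P3 (21 nt, A=5 T=7 G=4 C=5): length 21 ✓; 3' end GTG has 2 G/C ✓; Tm = 2·12 + 4·9 = 60°C ✓; longest run = 2 ✓ — passes.
P4 (23 nt, A=6 T=3 G=5 C=9): length 23 ✓; 3' end GCC has 3 G/C ✓; Tm = 2·9 + 4·14 = 74°C, outside 57–72°C ✗; longest run = 4 ✓ — fails.
P5 (18 nt, A=8 T=3 G=6 C=1): length 18, outside 20–25 ✗; 3' end AGG has 2 G/C ✓; Tm = 2·11 + 4·7 = 50°C, outside 57–72°C ✗; longest run = 3 ✓ — fails.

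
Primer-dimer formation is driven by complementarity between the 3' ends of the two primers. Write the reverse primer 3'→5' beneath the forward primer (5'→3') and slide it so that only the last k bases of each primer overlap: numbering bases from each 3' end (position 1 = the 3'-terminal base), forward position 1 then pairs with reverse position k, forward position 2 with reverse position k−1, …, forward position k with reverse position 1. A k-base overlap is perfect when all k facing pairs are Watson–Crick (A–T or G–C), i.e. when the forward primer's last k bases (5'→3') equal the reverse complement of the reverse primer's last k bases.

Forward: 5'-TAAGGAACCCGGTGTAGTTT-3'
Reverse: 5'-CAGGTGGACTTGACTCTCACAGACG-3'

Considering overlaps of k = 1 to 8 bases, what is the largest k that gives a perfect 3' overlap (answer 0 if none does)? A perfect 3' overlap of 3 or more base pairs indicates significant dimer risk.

Last 8 bases (5'→3') — forward …TGTAGTTT, reverse …CACAGACG.
Reverse complement of the reverse primer's last 8 bases: CGTCTGTG; its first k bases are the reverse complement of the reverse primer's last k bases, so a perfect k-base overlap needs the forward primer's last k bases to equal them.
Comparing (forward last k vs required): k=1: T vs C ✗; k=2: TT vs CG ✗; k=3: TTT vs CGT ✗; k=4: GTTT vs CGTC ✗; k=5: AGTTT vs CGTCT ✗; k=6: TAGTTT vs CGTCTG ✗; k=7: GTAGTTT vs CGTCTGT ✗; k=8: TGTAGTTT vs CGTCTGTG ✗.
No overlap length from 1 to 8 is perfect, so the longest perfect 3' overlap is 0.

Longest perfect overlap: 0 complementary base pairs; below the dimer-risk threshold (threshold 3).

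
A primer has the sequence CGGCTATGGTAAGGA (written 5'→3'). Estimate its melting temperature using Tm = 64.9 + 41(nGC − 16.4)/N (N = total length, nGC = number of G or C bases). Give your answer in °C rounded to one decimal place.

Base counts: A=4, T=3, G=6, C=2; G+C = 8, N = 15.
Tm = 64.9 + 41·(8 − 16.4)/15 = 64.9 + -344.40/15 = 41.9°C.

41.9°C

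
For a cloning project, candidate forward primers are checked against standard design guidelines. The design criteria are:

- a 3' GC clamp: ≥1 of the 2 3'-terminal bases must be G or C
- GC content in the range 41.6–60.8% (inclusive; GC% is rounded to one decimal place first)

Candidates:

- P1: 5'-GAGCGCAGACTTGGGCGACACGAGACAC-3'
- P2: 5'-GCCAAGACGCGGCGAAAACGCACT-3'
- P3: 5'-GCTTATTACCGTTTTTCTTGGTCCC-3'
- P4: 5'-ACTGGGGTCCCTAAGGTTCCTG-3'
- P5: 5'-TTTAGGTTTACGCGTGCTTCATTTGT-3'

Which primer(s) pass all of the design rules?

P1 (28 nt, A=8 T=2 G=10 C=8): 3' end AC has 1 G/C ✓; GC 18/28 = 64.3%, outside 41.6–60.8% ✗ — fails.
P2 (24 nt, A=8 T=1 G=7 C=8): 3' end CT has 1 G/C ✓; GC 15/24 = 62.5%, outside 41.6–60.8% ✗ — fails.
P3 (25 nt, A=2 T=12 G=4 C=7): 3' end CC has 2 G/C ✓; GC 11/25 = 44.0% ✓ — passes.
P4 (22 nt, A=3 T=6 G=7 C=6): 3' end TG has 1 G/C ✓; GC 13/22 = 59.1% ✓ — passes.
P5 (26 nt, A=3 T=13 G=6 C=4): 3' end GT has 1 G/C ✓; GC 10/26 = 38.5%, outside 41.6–60.8% ✗ — fails.

P3 and P4.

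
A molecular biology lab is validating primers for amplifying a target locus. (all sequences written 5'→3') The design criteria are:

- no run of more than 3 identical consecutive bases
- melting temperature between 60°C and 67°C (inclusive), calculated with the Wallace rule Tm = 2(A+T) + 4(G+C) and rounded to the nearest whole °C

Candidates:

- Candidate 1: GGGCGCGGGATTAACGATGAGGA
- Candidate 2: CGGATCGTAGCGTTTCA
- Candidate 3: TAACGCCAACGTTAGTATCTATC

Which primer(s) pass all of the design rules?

Candidate 3 only.

Candidate 1 (23 nt, A=6 T=3 G=11 C=3): longest run = 3 ✓; Tm = 2·9 + 4·14 = 74°C, outside 60–67°C ✗ — fails.
Candidate 2 (17 nt, A=3 T=5 G=5 C=4): longest run = 3 ✓; Tm = 2·8 + 4·9 = 52°C, outside 60–67°C ✗ — fails.
Candidate 3 (23 nt, A=7 T=7 G=3 C=6): longest run = 2 ✓; Tm = 2·14 + 4·9 = 64°C ✓ — passes.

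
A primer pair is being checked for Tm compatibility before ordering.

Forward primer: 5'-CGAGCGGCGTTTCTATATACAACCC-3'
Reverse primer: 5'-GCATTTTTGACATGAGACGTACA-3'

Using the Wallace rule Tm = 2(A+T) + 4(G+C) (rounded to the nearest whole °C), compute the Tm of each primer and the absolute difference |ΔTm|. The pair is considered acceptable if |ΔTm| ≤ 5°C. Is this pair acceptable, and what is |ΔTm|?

Forward: A=6 T=6 G=5 C=8 → Tm = 2·12 + 4·13 = 76°C.
Reverse: A=7 T=7 G=5 C=4 → Tm = 2·14 + 4·9 = 64°C.
|ΔTm| = |76 − 64| = 12°C, > 5°C.

|ΔTm| = 12°C; the pair is not acceptable.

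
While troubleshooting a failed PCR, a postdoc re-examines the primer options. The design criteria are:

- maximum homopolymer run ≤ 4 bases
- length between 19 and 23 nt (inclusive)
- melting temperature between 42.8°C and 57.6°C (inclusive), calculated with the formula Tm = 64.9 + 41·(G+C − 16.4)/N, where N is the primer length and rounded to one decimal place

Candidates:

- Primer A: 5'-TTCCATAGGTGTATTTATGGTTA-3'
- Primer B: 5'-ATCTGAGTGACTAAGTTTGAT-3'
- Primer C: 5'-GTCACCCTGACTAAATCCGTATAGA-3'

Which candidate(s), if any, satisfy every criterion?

Primer A (23 nt, A=5 T=11 G=5 C=2): longest run = 3 ✓; length 23 ✓; Tm = 64.9 + 41·(7 − 16.4)/23 = 48.1°C ✓ — passes.
Primer B (21 nt, A=6 T=8 G=5 C=2): longest run = 3 ✓; length 21 ✓; Tm = 64.9 + 41·(7 − 16.4)/21 = 46.5°C ✓ — passes.
Primer C (25 nt, A=8 T=6 G=4 C=7): longest run = 3 ✓; length 25, outside 19–23 ✗; Tm = 64.9 + 41·(11 − 16.4)/25 = 56.0°C ✓ — fails.

Primer A and Primer B.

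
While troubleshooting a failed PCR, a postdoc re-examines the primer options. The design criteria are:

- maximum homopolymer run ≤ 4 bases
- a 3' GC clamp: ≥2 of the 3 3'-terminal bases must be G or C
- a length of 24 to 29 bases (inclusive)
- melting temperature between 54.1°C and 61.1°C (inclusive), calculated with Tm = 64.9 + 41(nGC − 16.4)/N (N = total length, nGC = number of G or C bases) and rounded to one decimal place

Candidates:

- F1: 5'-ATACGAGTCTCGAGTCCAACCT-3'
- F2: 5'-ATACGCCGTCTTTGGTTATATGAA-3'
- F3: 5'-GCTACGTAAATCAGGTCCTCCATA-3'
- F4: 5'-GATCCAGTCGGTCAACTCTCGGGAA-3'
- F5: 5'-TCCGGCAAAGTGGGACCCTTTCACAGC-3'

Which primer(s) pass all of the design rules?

F1 (22 nt, A=6 T=5 G=4 C=7): longest run = 2 ✓; 3' end CCT has 2 G/C ✓; length 22, outside 24–29 ✗; Tm = 64.9 + 41·(11 − 16.4)/22 = 54.8°C ✓ — fails.
F2 (24 nt, A=6 T=9 G=5 C=4): longest run = 3 ✓; 3' end GAA has 1 G/C, need ≥2 ✗; length 24 ✓; Tm = 64.9 + 41·(9 − 16.4)/24 = 52.3°C, outside 54.1–61.1°C ✗ — fails.
F3 (24 nt, A=7 T=6 G=4 C=7): longest run = 3 ✓; 3' end ATA has 0 G/C, need ≥2 ✗; length 24 ✓; Tm = 64.9 + 41·(11 − 16.4)/24 = 55.7°C ✓ — fails.
F4 (25 nt, A=6 T=5 G=7 C=7): longest run = 3 ✓; 3' end GAA has 1 G/C, need ≥2 ✗; length 25 ✓; Tm = 64.9 + 41·(14 − 16.4)/25 = 61.0°C ✓ — fails.
F5 (27 nt, A=6 T=5 G=7 C=9): longest run = 3 ✓; 3' end AGC has 2 G/C ✓; length 27 ✓; Tm = 64.9 + 41·(16 − 16.4)/27 = 64.3°C, outside 54.1–61.1°C ✗ — fails.

None of the candidates satisfy all criteria.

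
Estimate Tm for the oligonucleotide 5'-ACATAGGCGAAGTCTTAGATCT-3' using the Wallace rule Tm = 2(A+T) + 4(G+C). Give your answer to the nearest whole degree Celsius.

Base counts: A=7, T=6, G=5, C=4 (length 22).
Tm = 2·(7+6) + 4·(5+4) = 2·13 + 4·9 = 26 + 36 = 62°C.

62°C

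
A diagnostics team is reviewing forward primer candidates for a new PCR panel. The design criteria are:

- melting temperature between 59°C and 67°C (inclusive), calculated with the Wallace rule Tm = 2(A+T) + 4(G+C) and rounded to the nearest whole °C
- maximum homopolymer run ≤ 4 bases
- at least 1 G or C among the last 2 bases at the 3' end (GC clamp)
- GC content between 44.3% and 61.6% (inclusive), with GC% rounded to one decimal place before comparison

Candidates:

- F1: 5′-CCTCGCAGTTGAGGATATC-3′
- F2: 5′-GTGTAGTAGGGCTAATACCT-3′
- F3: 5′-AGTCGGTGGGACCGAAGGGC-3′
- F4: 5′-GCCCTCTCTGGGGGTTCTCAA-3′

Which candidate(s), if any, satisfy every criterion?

F1 (19 nt, A=4 T=5 G=5 C=5): Tm = 2·9 + 4·10 = 58°C, outside 59–67°C ✗; longest run = 2 ✓; 3' end TC has 1 G/C ✓; GC 10/19 = 52.6% ✓ — fails.
F2 (20 nt, A=5 T=6 G=6 C=3): Tm = 2·11 + 4·9 = 58°C, outside 59–67°C ✗; longest run = 3 ✓; 3' end CT has 1 G/C ✓; GC 9/20 = 45.0% ✓ — fails.
F3 (20 nt, A=4 T=2 G=10 C=4): Tm = 2·6 + 4·14 = 68°C, outside 59–67°C ✗; longest run = 3 ✓; 3' end GC has 2 G/C ✓; GC 14/20 = 70.0%, outside 44.3–61.6% ✗ — fails.
F4 (21 nt, A=2 T=6 G=6 C=7): Tm = 2·8 + 4·13 = 68°C, outside 59–67°C ✗; longest run = 5, exceeds 4 ✗; 3' end AA has 0 G/C, need ≥1 ✗; GC 13/21 = 61.9%, outside 44.3–61.6% ✗ — fails.

None of the candidates satisfy all criteria.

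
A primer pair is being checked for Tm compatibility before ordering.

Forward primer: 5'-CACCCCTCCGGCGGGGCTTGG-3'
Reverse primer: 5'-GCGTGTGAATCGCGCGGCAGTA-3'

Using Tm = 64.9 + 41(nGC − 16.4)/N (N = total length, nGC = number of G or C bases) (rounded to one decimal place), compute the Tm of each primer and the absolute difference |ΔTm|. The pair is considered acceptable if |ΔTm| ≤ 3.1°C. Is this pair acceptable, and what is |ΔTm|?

|ΔTm| = 5.7°C; the pair is not acceptable.

Forward: G+C = 17, N = 21 → Tm = 64.9 + 41·(17 − 16.4)/21 = 66.1°C.
Reverse: G+C = 14, N = 22 → Tm = 64.9 + 41·(14 − 16.4)/22 = 60.4°C.
|ΔTm| = |66.1 − 60.4| = 5.7°C, > 3.1°C.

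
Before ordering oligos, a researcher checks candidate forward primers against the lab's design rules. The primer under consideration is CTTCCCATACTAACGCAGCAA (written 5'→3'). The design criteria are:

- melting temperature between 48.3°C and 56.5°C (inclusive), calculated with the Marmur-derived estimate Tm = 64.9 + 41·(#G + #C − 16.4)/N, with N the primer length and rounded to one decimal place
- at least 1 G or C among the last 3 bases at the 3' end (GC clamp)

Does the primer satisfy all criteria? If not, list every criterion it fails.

Base counts: A=7, T=4, G=2, C=8 (length 21).
Tm: Tm = 64.9 + 41·(10 − 16.4)/21 = 52.4°C ✓
GC clamp: 3' end CAA has 1 G/C ✓

Meets all criteria.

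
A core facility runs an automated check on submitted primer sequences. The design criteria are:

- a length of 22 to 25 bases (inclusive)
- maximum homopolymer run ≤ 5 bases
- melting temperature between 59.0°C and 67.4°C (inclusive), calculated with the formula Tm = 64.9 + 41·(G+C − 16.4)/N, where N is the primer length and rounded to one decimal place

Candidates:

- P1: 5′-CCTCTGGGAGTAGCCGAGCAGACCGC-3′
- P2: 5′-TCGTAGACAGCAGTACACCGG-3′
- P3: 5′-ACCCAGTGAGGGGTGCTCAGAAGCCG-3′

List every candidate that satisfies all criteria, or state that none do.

None of the candidates satisfy all criteria.

P1 (26 nt, A=5 T=3 G=9 C=9): length 26, outside 22–25 ✗; longest run = 3 ✓; Tm = 64.9 + 41·(18 − 16.4)/26 = 67.4°C ✓ — fails.
P2 (21 nt, A=6 T=3 G=6 C=6): length 21, outside 22–25 ✗; longest run = 2 ✓; Tm = 64.9 + 41·(12 − 16.4)/21 = 56.3°C, outside 59.0–67.4°C ✗ — fails.
P3 (26 nt, A=6 T=3 G=10 C=7): length 26, outside 22–25 ✗; longest run = 4 ✓; Tm = 64.9 + 41·(17 − 16.4)/26 = 65.8°C ✓ — fails.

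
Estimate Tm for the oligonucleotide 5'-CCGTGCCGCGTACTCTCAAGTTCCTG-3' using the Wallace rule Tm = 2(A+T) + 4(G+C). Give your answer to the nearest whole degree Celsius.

84°C

Base counts: A=3, T=7, G=6, C=10 (length 26).
Tm = 2·(3+7) + 4·(6+10) = 2·10 + 4·16 = 20 + 64 = 84°C.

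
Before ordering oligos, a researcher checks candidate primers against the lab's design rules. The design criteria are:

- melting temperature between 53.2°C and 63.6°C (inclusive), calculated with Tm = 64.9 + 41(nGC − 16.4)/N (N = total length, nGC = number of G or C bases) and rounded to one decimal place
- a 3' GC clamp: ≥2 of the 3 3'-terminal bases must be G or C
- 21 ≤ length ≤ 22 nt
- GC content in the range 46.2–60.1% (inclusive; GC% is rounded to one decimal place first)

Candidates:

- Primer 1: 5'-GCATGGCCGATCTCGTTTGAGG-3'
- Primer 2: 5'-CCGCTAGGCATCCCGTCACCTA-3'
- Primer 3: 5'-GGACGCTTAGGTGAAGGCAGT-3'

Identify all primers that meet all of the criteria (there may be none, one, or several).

Primer 1 (22 nt, A=3 T=6 G=8 C=5): Tm = 64.9 + 41·(13 − 16.4)/22 = 58.6°C ✓; 3' end AGG has 2 G/C ✓; length 22 ✓; GC 13/22 = 59.1% ✓ — passes.
Primer 2 (22 nt, A=4 T=4 G=4 C=10): Tm = 64.9 + 41·(14 − 16.4)/22 = 60.4°C ✓; 3' end CTA has 1 G/C, need ≥2 ✗; length 22 ✓; GC 14/22 = 63.6%, outside 46.2–60.1% ✗ — fails.
Primer 3 (21 nt, A=5 T=4 G=9 C=3): Tm = 64.9 + 41·(12 − 16.4)/21 = 56.3°C ✓; 3' end AGT has 1 G/C, need ≥2 ✗; length 21 ✓; GC 12/21 = 57.1% ✓ — fails.

Primer 1 only.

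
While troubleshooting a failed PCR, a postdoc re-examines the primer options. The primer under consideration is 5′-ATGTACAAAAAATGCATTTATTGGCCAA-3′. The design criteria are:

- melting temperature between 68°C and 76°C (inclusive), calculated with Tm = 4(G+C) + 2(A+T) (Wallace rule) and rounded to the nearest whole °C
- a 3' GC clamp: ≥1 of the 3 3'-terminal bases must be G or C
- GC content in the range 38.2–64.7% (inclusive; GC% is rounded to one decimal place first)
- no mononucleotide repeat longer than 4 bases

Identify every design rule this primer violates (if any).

Base counts: A=12, T=8, G=4, C=4 (length 28).
Tm: Tm = 2·20 + 4·8 = 72°C ✓
GC clamp: 3' end CAA has 1 G/C ✓
GC content: GC 8/28 = 28.6%, outside 38.2–64.7% ✗
homopolymer run: longest run = 6, exceeds 4 ✗

Fails: GC content, homopolymer run.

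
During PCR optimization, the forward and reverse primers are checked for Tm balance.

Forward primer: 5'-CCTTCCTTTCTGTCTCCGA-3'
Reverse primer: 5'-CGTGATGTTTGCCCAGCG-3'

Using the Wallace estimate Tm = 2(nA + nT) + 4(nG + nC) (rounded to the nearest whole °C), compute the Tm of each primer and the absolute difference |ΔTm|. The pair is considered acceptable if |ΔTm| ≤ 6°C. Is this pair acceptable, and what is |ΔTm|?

Forward: A=1 T=8 G=2 C=8 → Tm = 2·9 + 4·10 = 58°C.
Reverse: A=2 T=5 G=6 C=5 → Tm = 2·7 + 4·11 = 58°C.
|ΔTm| = |58 − 58| = 0°C, ≤ 6°C.

|ΔTm| = 0°C; the pair is acceptable.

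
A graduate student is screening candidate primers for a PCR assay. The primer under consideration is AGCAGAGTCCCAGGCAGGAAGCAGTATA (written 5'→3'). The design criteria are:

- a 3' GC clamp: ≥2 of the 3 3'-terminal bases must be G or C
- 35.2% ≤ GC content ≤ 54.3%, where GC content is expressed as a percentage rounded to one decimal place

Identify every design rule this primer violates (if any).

Fails: GC clamp.

Base counts: A=10, T=3, G=9, C=6 (length 28).
GC clamp: 3' end ATA has 0 G/C, need ≥2 ✗
GC content: GC 15/28 = 53.6% ✓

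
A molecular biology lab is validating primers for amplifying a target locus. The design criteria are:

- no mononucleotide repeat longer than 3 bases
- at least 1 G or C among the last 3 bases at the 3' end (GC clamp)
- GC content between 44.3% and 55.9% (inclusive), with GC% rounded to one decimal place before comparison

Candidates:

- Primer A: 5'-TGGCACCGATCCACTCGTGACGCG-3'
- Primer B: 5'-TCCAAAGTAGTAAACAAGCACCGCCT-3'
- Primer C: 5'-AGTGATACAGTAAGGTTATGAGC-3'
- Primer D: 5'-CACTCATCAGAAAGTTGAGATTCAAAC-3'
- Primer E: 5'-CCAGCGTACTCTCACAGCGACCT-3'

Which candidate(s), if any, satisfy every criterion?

Primer A (24 nt, A=4 T=4 G=7 C=9): longest run = 2 ✓; 3' end GCG has 3 G/C ✓; GC 16/24 = 66.7%, outside 44.3–55.9% ✗ — fails.
Primer B (26 nt, A=10 T=4 G=4 C=8): longest run = 3 ✓; 3' end CCT has 2 G/C ✓; GC 12/26 = 46.2% ✓ — passes.
Primer C (23 nt, A=8 T=6 G=7 C=2): longest run = 2 ✓; 3' end AGC has 2 G/C ✓; GC 9/23 = 39.1%, outside 44.3–55.9% ✗ — fails.
Primer D (27 nt, A=11 T=6 G=4 C=6): longest run = 3 ✓; 3' end AAC has 1 G/C ✓; GC 10/27 = 37.0%, outside 44.3–55.9% ✗ — fails.
Primer E (23 nt, A=5 T=4 G=4 C=10): longest run = 2 ✓; 3' end CCT has 2 G/C ✓; GC 14/23 = 60.9%, outside 44.3–55.9% ✗ — fails.

Primer B only.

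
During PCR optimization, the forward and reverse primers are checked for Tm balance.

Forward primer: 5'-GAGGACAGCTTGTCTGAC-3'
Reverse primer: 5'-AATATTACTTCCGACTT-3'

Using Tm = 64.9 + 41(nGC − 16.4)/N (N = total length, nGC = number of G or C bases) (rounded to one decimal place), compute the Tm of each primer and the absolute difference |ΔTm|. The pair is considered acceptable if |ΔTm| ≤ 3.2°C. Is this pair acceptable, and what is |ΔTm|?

|ΔTm| = 12.9°C; the pair is not acceptable.

Forward: G+C = 10, N = 18 → Tm = 64.9 + 41·(10 − 16.4)/18 = 50.3°C.
Reverse: G+C = 5, N = 17 → Tm = 64.9 + 41·(5 − 16.4)/17 = 37.4°C.
|ΔTm| = |50.3 − 37.4| = 12.9°C, > 3.2°C.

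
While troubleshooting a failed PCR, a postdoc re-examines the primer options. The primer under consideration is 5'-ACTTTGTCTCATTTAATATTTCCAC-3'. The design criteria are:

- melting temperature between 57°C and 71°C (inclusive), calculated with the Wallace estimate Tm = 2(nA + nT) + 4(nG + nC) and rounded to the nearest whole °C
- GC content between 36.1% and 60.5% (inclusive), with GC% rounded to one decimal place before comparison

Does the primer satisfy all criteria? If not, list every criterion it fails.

Fails: GC content.

Base counts: A=6, T=12, G=1, C=6 (length 25).
Tm: Tm = 2·18 + 4·7 = 64°C ✓
GC content: GC 7/25 = 28.0%, outside 36.1–60.5% ✗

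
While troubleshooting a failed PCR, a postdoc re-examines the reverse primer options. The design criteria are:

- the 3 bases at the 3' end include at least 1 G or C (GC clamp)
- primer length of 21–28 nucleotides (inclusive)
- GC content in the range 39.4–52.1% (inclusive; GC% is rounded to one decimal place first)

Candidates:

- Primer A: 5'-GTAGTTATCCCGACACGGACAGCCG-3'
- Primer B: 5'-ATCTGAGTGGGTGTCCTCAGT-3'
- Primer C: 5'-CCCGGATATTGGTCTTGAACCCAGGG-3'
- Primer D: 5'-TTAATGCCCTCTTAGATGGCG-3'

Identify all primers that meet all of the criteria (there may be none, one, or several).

Primer D only.

Primer A (25 nt, A=6 T=4 G=7 C=8): 3' end CCG has 3 G/C ✓; length 25 ✓; GC 15/25 = 60.0%, outside 39.4–52.1% ✗ — fails.
Primer B (21 nt, A=3 T=7 G=7 C=4): 3' end AGT has 1 G/C ✓; length 21 ✓; GC 11/21 = 52.4%, outside 39.4–52.1% ✗ — fails.
Primer C (26 nt, A=5 T=6 G=8 C=7): 3' end GGG has 3 G/C ✓; length 26 ✓; GC 15/26 = 57.7%, outside 39.4–52.1% ✗ — fails.
Primer D (21 nt, A=4 T=7 G=5 C=5): 3' end GCG has 3 G/C ✓; length 21 ✓; GC 10/21 = 47.6% ✓ — passes.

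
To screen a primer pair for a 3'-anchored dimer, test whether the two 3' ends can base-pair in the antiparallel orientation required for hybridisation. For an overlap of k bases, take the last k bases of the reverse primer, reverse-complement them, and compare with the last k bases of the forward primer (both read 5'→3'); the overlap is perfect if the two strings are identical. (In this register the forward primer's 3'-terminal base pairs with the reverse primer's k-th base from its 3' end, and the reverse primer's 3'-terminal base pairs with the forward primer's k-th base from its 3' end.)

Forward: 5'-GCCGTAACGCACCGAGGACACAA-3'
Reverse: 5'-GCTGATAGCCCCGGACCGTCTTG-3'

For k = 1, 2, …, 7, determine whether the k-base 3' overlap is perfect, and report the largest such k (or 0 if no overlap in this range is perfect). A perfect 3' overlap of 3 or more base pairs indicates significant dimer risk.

Longest perfect overlap: 3 complementary base pairs; significant dimer risk (threshold 3).

Last 7 bases (5'→3') — forward …GACACAA, reverse …CGTCTTG.
Reverse complement of the reverse primer's last 7 bases: CAAGACG; its first k bases are the reverse complement of the reverse primer's last k bases, so a perfect k-base overlap needs the forward primer's last k bases to equal them.
Comparing (forward last k vs required): k=1: A vs C ✗; k=2: AA vs CA ✗; k=3: CAA vs CAA ✓; k=4: ACAA vs CAAG ✗; k=5: CACAA vs CAAGA ✗; k=6: ACACAA vs CAAGAC ✗; k=7: GACACAA vs CAAGACG ✗.
Only k = 3 is perfect, so the longest perfect 3' overlap is 3.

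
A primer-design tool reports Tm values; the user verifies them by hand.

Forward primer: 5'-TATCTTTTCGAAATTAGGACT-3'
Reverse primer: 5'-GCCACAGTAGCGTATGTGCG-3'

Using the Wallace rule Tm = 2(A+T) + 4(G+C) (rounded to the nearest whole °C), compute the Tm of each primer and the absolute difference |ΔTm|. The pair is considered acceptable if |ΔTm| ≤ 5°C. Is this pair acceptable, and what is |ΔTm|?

Forward: A=6 T=9 G=3 C=3 → Tm = 2·15 + 4·6 = 54°C.
Reverse: A=4 T=4 G=7 C=5 → Tm = 2·8 + 4·12 = 64°C.
|ΔTm| = |54 − 64| = 10°C, > 5°C.

|ΔTm| = 10°C; the pair is not acceptable.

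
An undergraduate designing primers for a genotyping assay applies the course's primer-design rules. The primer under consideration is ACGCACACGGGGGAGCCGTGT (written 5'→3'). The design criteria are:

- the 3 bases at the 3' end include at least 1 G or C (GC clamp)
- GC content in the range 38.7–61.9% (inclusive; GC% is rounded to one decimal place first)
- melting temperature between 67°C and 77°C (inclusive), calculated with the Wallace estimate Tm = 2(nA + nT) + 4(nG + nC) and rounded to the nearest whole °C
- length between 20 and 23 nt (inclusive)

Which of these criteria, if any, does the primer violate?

Base counts: A=4, T=2, G=9, C=6 (length 21).
GC clamp: 3' end TGT has 1 G/C ✓
GC content: GC 15/21 = 71.4%, outside 38.7–61.9% ✗
Tm: Tm = 2·6 + 4·15 = 72°C ✓
length: length 21 ✓

Fails: GC content.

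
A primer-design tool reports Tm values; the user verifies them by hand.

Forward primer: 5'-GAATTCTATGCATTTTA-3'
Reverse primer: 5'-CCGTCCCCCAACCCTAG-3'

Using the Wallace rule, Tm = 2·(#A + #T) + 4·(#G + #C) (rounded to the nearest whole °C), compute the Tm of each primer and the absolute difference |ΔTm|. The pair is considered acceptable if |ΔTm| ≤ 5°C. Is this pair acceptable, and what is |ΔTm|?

Forward: A=5 T=8 G=2 C=2 → Tm = 2·13 + 4·4 = 42°C.
Reverse: A=3 T=2 G=2 C=10 → Tm = 2·5 + 4·12 = 58°C.
|ΔTm| = |42 − 58| = 16°C, > 5°C.

|ΔTm| = 16°C; the pair is not acceptable.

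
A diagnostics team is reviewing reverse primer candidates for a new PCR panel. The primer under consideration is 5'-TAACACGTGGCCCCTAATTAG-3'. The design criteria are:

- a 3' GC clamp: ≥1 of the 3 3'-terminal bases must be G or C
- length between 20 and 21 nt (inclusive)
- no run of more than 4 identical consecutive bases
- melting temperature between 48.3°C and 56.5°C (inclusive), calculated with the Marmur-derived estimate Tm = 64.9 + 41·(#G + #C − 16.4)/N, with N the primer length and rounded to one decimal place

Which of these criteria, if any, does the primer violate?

Meets all criteria.

Base counts: A=6, T=5, G=4, C=6 (length 21).
GC clamp: 3' end TAG has 1 G/C ✓
length: length 21 ✓
homopolymer run: longest run = 4 ✓
Tm: Tm = 64.9 + 41·(10 − 16.4)/21 = 52.4°C ✓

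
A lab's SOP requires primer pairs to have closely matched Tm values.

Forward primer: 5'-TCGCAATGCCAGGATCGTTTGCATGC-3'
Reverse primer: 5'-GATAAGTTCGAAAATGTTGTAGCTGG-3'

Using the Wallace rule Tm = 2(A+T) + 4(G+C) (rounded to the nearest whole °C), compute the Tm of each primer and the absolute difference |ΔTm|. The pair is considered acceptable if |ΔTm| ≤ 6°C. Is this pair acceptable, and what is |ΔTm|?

|ΔTm| = 8°C; the pair is not acceptable.

Forward: A=5 T=7 G=7 C=7 → Tm = 2·12 + 4·14 = 80°C.
Reverse: A=8 T=8 G=8 C=2 → Tm = 2·16 + 4·10 = 72°C.
|ΔTm| = |80 − 72| = 8°C, > 6°C.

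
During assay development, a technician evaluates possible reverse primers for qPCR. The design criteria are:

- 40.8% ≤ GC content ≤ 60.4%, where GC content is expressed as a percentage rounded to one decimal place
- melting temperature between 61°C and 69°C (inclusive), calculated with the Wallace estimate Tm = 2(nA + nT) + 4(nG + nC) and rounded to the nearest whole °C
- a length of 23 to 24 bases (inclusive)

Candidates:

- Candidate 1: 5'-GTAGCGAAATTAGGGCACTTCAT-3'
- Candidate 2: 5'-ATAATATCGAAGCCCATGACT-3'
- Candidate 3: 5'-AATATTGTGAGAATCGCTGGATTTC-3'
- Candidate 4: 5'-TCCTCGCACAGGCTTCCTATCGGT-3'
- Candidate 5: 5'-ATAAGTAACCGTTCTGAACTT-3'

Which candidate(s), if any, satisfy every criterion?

Candidate 1 only.

Candidate 1 (23 nt, A=7 T=6 G=6 C=4): GC 10/23 = 43.5% ✓; Tm = 2·13 + 4·10 = 66°C ✓; length 23 ✓ — passes.
Candidate 2 (21 nt, A=8 T=5 G=3 C=5): GC 8/21 = 38.1%, outside 40.8–60.4% ✗; Tm = 2·13 + 4·8 = 58°C, outside 61–69°C ✗; length 21, outside 23–24 ✗ — fails.
Candidate 3 (25 nt, A=7 T=9 G=6 C=3): GC 9/25 = 36.0%, outside 40.8–60.4% ✗; Tm = 2·16 + 4·9 = 68°C ✓; length 25, outside 23–24 ✗ — fails.
Candidate 4 (24 nt, A=3 T=7 G=5 C=9): GC 14/24 = 58.3% ✓; Tm = 2·10 + 4·14 = 76°C, outside 61–69°C ✗; length 24 ✓ — fails.
Candidate 5 (21 nt, A=7 T=7 G=3 C=4): GC 7/21 = 33.3%, outside 40.8–60.4% ✗; Tm = 2·14 + 4·7 = 56°C, outside 61–69°C ✗; length 21, outside 23–24 ✗ — fails.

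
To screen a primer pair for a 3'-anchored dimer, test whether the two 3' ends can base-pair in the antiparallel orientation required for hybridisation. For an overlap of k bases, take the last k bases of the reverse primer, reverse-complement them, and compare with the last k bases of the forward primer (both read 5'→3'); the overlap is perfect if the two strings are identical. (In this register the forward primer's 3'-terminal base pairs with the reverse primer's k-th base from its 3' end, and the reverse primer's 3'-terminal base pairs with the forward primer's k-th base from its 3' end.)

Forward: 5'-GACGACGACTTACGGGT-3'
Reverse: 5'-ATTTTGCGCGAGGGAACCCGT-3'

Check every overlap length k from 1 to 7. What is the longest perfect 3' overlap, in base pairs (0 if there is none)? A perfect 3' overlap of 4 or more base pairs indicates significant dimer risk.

Longest perfect overlap: 6 complementary base pairs; significant dimer risk (threshold 4).

Last 7 bases (5'→3') — forward …TACGGGT, reverse …AACCCGT.
Reverse complement of the reverse primer's last 7 bases: ACGGGTT; its first k bases are the reverse complement of the reverse primer's last k bases, so a perfect k-base overlap needs the forward primer's last k bases to equal them.
Comparing (forward last k vs required): k=1: T vs A ✗; k=2: GT vs AC ✗; k=3: GGT vs ACG ✗; k=4: GGGT vs ACGG ✗; k=5: CGGGT vs ACGGG ✗; k=6: ACGGGT vs ACGGGT ✓; k=7: TACGGGT vs ACGGGTT ✗.
Only k = 6 is perfect, so the longest perfect 3' overlap is 6.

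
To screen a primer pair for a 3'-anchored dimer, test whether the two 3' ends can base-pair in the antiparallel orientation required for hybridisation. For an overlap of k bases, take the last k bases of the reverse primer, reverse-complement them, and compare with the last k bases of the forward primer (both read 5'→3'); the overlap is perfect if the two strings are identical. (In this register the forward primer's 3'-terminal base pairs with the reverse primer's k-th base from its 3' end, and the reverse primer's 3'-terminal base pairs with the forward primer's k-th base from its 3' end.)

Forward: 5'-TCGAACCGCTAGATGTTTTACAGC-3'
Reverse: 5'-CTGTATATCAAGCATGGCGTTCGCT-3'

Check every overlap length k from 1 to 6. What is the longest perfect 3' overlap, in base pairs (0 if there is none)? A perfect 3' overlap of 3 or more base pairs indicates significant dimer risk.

Last 6 bases (5'→3') — forward …TACAGC, reverse …TTCGCT.
Reverse complement of the reverse primer's last 6 bases: AGCGAA; its first k bases are the reverse complement of the reverse primer's last k bases, so a perfect k-base overlap needs the forward primer's last k bases to equal them.
Comparing (forward last k vs required): k=1: C vs A ✗; k=2: GC vs AG ✗; k=3: AGC vs AGC ✓; k=4: CAGC vs AGCG ✗; k=5: ACAGC vs AGCGA ✗; k=6: TACAGC vs AGCGAA ✗.
Only k = 3 is perfect, so the longest perfect 3' overlap is 3.

Longest perfect overlap: 3 complementary base pairs; significant dimer risk (threshold 3).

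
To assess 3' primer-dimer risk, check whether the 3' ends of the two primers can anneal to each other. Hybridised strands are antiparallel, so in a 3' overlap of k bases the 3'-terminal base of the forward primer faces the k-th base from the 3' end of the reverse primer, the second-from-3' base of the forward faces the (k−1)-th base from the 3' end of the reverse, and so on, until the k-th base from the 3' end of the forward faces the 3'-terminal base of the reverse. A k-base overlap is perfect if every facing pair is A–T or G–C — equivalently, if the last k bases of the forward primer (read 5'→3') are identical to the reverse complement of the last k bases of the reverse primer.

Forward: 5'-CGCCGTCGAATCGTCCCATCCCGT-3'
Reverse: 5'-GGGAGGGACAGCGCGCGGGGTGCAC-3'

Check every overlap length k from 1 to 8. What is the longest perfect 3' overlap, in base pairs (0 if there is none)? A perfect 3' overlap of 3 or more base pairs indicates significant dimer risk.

Last 8 bases (5'→3') — forward …CATCCCGT, reverse …GGGTGCAC.
Reverse complement of the reverse primer's last 8 bases: GTGCACCC; its first k bases are the reverse complement of the reverse primer's last k bases, so a perfect k-base overlap needs the forward primer's last k bases to equal them.
Comparing (forward last k vs required): k=1: T vs G ✗; k=2: GT vs GT ✓; k=3: CGT vs GTG ✗; k=4: CCGT vs GTGC ✗; k=5: CCCGT vs GTGCA ✗; k=6: TCCCGT vs GTGCAC ✗; k=7: ATCCCGT vs GTGCACC ✗; k=8: CATCCCGT vs GTGCACCC ✗.
Only k = 2 is perfect, so the longest perfect 3' overlap is 2.

Longest perfect overlap: 2 complementary base pairs; below the dimer-risk threshold (threshold 3).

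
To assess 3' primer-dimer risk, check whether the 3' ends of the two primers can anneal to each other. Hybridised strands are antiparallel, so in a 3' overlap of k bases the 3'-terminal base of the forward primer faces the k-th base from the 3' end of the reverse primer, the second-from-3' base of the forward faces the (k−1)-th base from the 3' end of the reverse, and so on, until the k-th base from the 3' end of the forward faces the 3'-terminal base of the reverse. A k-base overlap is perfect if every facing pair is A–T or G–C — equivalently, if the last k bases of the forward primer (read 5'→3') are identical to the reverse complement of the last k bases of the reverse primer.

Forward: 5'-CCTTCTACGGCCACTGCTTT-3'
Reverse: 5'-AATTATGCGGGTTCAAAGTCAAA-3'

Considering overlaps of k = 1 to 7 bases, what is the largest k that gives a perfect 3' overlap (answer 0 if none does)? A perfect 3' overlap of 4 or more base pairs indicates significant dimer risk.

Last 7 bases (5'→3') — forward …CTGCTTT, reverse …AGTCAAA.
Reverse complement of the reverse primer's last 7 bases: TTTGACT; its first k bases are the reverse complement of the reverse primer's last k bases, so a perfect k-base overlap needs the forward primer's last k bases to equal them.
Comparing (forward last k vs required): k=1: T vs T ✓; k=2: TT vs TT ✓; k=3: TTT vs TTT ✓; k=4: CTTT vs TTTG ✗; k=5: GCTTT vs TTTGA ✗; k=6: TGCTTT vs TTTGAC ✗; k=7: CTGCTTT vs TTTGACT ✗.
Perfect overlaps at k = 1, 2, 3; the largest is 3.

Longest perfect overlap: 3 complementary base pairs; below the dimer-risk threshold (threshold 4).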